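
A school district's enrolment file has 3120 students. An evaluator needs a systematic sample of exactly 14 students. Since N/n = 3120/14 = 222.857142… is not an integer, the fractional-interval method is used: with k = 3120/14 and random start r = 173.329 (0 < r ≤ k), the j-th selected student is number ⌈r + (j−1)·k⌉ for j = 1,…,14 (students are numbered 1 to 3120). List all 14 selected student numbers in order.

174, 397, 620, 842, 1065, 1288, 1511, 1734, 1957, 2180, 2402, 2625, 2848, 3071

j=1: r + 0k = 173.329 → ⌈·⌉ = 174
j=2: r + 1k = 396.186142… → ⌈·⌉ = 397
j=3: r + 2k = 619.043285… → ⌈·⌉ = 620
j=4: r + 3k = 841.900428… → ⌈·⌉ = 842
j=5: r + 4k = 1064.757571… → ⌈·⌉ = 1065
j=6: r + 5k = 1287.614714… → ⌈·⌉ = 1288
j=7: r + 6k = 1510.471857… → ⌈·⌉ = 1511
j=8: r + 7k = 1733.329 → ⌈·⌉ = 1734
j=9: r + 8k = 1956.186142… → ⌈·⌉ = 1957
j=10: r + 9k = 2179.043285… → ⌈·⌉ = 2180
j=11: r + 10k = 2401.900428… → ⌈·⌉ = 2402
j=12: r + 11k = 2624.757571… → ⌈·⌉ = 2625
j=13: r + 12k = 2847.614714… → ⌈·⌉ = 2848
j=14: r + 13k = 3070.471857… → ⌈·⌉ = 3071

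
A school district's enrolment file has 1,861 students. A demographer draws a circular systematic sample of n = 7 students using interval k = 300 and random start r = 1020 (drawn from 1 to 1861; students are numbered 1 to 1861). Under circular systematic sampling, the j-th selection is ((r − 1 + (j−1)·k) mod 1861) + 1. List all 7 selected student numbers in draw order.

1020, 1320, 1620, 59, 359, 659, 959

Selection 1: 1020
Selection 2: 1020 + 300 = 1320
Selection 3: 1320 + 300 = 1620
Selection 4: 1620 + 300 = 1920 → 1920 − 1861 = 59
Selection 5: 59 + 300 = 359
Selection 6: 359 + 300 = 659
Selection 7: 659 + 300 = 959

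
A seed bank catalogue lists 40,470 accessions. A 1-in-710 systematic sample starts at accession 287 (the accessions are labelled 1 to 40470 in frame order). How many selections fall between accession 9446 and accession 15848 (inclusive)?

k = 710
First selection ≥ 9446: 287 + ⌈(9446−287)/710⌉·710 = 287 + 13×710 = 9517
Last selection ≤ 15848: 287 + ⌊(15848−287)/710⌋·710 = 287 + 21×710 = 15197
Count = 21 − 13 + 1 = 9

9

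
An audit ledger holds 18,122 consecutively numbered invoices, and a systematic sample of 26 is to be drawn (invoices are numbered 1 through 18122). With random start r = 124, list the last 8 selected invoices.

12670, 13367, 14064, 14761, 15458, 16155, 16852, 17549

k = N/n = 18122/26 = 697
19th selection = 124 + 18×697 = 12670
20th: 12670 + 697 = 13367
21st: 13367 + 697 = 14064
22nd: 14064 + 697 = 14761
23rd: 14761 + 697 = 15458
24th: 15458 + 697 = 16155
25th: 16155 + 697 = 16852
26th: 16852 + 697 = 17549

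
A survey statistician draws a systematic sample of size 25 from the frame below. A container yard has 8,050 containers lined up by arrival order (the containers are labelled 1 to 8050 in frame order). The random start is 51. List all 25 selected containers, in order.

k = N/n = 8050/25 = 322
container 1: 51
container 2: 51 + 322 = 373
container 3: 373 + 322 = 695
container 4: 695 + 322 = 1017
container 5: 1017 + 322 = 1339
container 6: 1339 + 322 = 1661
container 7: 1661 + 322 = 1983
container 8: 1983 + 322 = 2305
container 9: 2305 + 322 = 2627
container 10: 2627 + 322 = 2949
container 11: 2949 + 322 = 3271
container 12: 3271 + 322 = 3593
container 13: 3593 + 322 = 3915
container 14: 3915 + 322 = 4237
container 15: 4237 + 322 = 4559
container 16: 4559 + 322 = 4881
container 17: 4881 + 322 = 5203
container 18: 5203 + 322 = 5525
container 19: 5525 + 322 = 5847
container 20: 5847 + 322 = 6169
container 21: 6169 + 322 = 6491
container 22: 6491 + 322 = 6813
container 23: 6813 + 322 = 7135
container 24: 7135 + 322 = 7457
container 25: 7457 + 322 = 7779

51, 373, 695, 1017, 1339, 1661, 1983, 2305, 2627, 2949, 3271, 3593, 3915, 4237, 4559, 4881, 5203, 5525, 5847, 6169, 6491, 6813, 7135, 7457, 7779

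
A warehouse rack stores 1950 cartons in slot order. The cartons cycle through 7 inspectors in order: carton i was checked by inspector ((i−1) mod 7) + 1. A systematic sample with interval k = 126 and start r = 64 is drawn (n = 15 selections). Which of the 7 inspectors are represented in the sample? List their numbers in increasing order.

1

Consecutive selections differ by k = 126, so their inspector numbers differ by 126 mod 7 = 0.
gcd(126, 7) = 7, so the sample visits 7/7 = 1 distinct residues mod 7.
Start 64 is inspector 1; the inspectors hit are 1.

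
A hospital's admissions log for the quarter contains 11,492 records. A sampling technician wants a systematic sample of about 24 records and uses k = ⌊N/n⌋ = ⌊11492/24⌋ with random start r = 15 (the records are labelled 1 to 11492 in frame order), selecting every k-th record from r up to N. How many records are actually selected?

k = ⌊11492/24⌋ = 478
Achieved size = ⌊(11492 − 15)/478⌋ + 1 = ⌊11477/478⌋ + 1 = 24 + 1 = 25
(last selection: 15 + 24×478 = 11487 ≤ 11492; next would be 11965 > 11492)

25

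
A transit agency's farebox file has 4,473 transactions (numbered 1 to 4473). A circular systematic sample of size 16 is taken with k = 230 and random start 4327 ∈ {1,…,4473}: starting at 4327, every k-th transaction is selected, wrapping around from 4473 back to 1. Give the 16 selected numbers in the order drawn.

4327, 84, 314, 544, 774, 1004, 1234, 1464, 1694, 1924, 2154, 2384, 2614, 2844, 3074, 3304

Selection 1: 4327
Selection 2: 4327 + 230 = 4557 → 4557 − 4473 = 84
Selection 3: 84 + 230 = 314
Selection 4: 314 + 230 = 544
Selection 5: 544 + 230 = 774
Selection 6: 774 + 230 = 1004
Selection 7: 1004 + 230 = 1234
Selection 8: 1234 + 230 = 1464
Selection 9: 1464 + 230 = 1694
Selection 10: 1694 + 230 = 1924
Selection 11: 1924 + 230 = 2154
Selection 12: 2154 + 230 = 2384
Selection 13: 2384 + 230 = 2614
Selection 14: 2614 + 230 = 2844
Selection 15: 2844 + 230 = 3074
Selection 16: 3074 + 230 = 3304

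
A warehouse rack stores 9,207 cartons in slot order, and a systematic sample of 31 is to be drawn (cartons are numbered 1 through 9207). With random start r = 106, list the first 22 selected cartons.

k = N/n = 9207/31 = 297
carton 1: 106
carton 2: 106 + 297 = 403
carton 3: 403 + 297 = 700
carton 4: 700 + 297 = 997
carton 5: 997 + 297 = 1294
carton 6: 1294 + 297 = 1591
carton 7: 1591 + 297 = 1888
carton 8: 1888 + 297 = 2185
carton 9: 2185 + 297 = 2482
carton 10: 2482 + 297 = 2779
carton 11: 2779 + 297 = 3076
carton 12: 3076 + 297 = 3373
carton 13: 3373 + 297 = 3670
carton 14: 3670 + 297 = 3967
carton 15: 3967 + 297 = 4264
carton 16: 4264 + 297 = 4561
carton 17: 4561 + 297 = 4858
carton 18: 4858 + 297 = 5155
carton 19: 5155 + 297 = 5452
carton 20: 5452 + 297 = 5749
carton 21: 5749 + 297 = 6046
carton 22: 6046 + 297 = 6343

106, 403, 700, 997, 1294, 1591, 1888, 2185, 2482, 2779, 3076, 3373, 3670, 3967, 4264, 4561, 4858, 5155, 5452, 5749, 6046, 6343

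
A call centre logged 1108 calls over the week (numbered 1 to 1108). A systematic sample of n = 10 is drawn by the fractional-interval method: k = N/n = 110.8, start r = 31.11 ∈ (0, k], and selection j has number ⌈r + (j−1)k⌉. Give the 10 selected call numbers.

32, 142, 253, 364, 475, 586, 696, 807, 918, 1029

j=1: r + 0k = 31.11 → ⌈·⌉ = 32
j=2: r + 1k = 141.91 → ⌈·⌉ = 142
j=3: r + 2k = 252.71 → ⌈·⌉ = 253
j=4: r + 3k = 363.51 → ⌈·⌉ = 364
j=5: r + 4k = 474.31 → ⌈·⌉ = 475
j=6: r + 5k = 585.11 → ⌈·⌉ = 586
j=7: r + 6k = 695.91 → ⌈·⌉ = 696
j=8: r + 7k = 806.71 → ⌈·⌉ = 807
j=9: r + 8k = 917.51 → ⌈·⌉ = 918
j=10: r + 9k = 1028.31 → ⌈·⌉ = 1029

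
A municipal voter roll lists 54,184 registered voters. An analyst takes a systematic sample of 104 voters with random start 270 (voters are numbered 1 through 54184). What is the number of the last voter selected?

53933

k = 54184/104 = 521
104th selection = r + (104−1)·k = 270 + 103×521 = 270 + 53663 = 53933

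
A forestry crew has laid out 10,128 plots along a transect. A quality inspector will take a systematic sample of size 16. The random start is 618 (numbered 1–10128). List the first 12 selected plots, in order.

618, 1251, 1884, 2517, 3150, 3783, 4416, 5049, 5682, 6315, 6948, 7581

k = N/n = 10128/16 = 633
plot 1: 618
plot 2: 618 + 633 = 1251
plot 3: 1251 + 633 = 1884
plot 4: 1884 + 633 = 2517
plot 5: 2517 + 633 = 3150
plot 6: 3150 + 633 = 3783
plot 7: 3783 + 633 = 4416
plot 8: 4416 + 633 = 5049
plot 9: 5049 + 633 = 5682
plot 10: 5682 + 633 = 6315
plot 11: 6315 + 633 = 6948
plot 12: 6948 + 633 = 7581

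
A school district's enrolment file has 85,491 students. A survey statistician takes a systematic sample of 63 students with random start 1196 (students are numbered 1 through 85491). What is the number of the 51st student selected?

k = 85491/63 = 1357
51st selection = r + (51−1)·k = 1196 + 50×1357 = 1196 + 67850 = 69046

69046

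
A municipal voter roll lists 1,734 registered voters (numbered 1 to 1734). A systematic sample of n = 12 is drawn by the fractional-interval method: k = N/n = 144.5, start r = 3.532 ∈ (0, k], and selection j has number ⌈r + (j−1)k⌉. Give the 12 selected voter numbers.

4, 149, 293, 438, 582, 727, 871, 1016, 1160, 1305, 1449, 1594

j=1: r + 0k = 3.532 → ⌈·⌉ = 4
j=2: r + 1k = 148.032 → ⌈·⌉ = 149
j=3: r + 2k = 292.532 → ⌈·⌉ = 293
j=4: r + 3k = 437.032 → ⌈·⌉ = 438
j=5: r + 4k = 581.532 → ⌈·⌉ = 582
j=6: r + 5k = 726.032 → ⌈·⌉ = 727
j=7: r + 6k = 870.532 → ⌈·⌉ = 871
j=8: r + 7k = 1015.032 → ⌈·⌉ = 1016
j=9: r + 8k = 1159.532 → ⌈·⌉ = 1160
j=10: r + 9k = 1304.032 → ⌈·⌉ = 1305
j=11: r + 10k = 1448.532 → ⌈·⌉ = 1449
j=12: r + 11k = 1593.032 → ⌈·⌉ = 1594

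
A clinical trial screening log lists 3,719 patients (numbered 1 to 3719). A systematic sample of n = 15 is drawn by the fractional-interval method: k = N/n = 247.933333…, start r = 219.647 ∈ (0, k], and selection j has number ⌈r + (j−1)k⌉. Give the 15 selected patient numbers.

220, 468, 716, 964, 1212, 1460, 1708, 1956, 2204, 2452, 2699, 2947, 3195, 3443, 3691

j=1: r + 0k = 219.647 → ⌈·⌉ = 220
j=2: r + 1k = 467.580333… → ⌈·⌉ = 468
j=3: r + 2k = 715.513666… → ⌈·⌉ = 716
j=4: r + 3k = 963.447 → ⌈·⌉ = 964
j=5: r + 4k = 1211.380333… → ⌈·⌉ = 1212
j=6: r + 5k = 1459.313666… → ⌈·⌉ = 1460
j=7: r + 6k = 1707.247 → ⌈·⌉ = 1708
j=8: r + 7k = 1955.180333… → ⌈·⌉ = 1956
j=9: r + 8k = 2203.113666… → ⌈·⌉ = 2204
j=10: r + 9k = 2451.047 → ⌈·⌉ = 2452
j=11: r + 10k = 2698.980333… → ⌈·⌉ = 2699
j=12: r + 11k = 2946.913666… → ⌈·⌉ = 2947
j=13: r + 12k = 3194.847 → ⌈·⌉ = 3195
j=14: r + 13k = 3442.780333… → ⌈·⌉ = 3443
j=15: r + 14k = 3690.713666… → ⌈·⌉ = 3691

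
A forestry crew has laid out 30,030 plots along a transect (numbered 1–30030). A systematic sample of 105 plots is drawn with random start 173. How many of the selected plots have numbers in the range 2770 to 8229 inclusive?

19

k = 30030/105 = 286
First selection ≥ 2770: 173 + ⌈(2770−173)/286⌉·286 = 173 + 10×286 = 3033
Last selection ≤ 8229: 173 + ⌊(8229−173)/286⌋·286 = 173 + 28×286 = 8181
Count = 28 − 10 + 1 = 19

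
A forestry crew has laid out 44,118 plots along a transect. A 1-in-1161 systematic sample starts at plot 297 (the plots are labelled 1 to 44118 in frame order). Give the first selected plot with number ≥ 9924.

k = 1161
Steps past start: ⌈(9924 − 297)/1161⌉ = ⌈9627/1161⌉ = 9
Selected plot: 297 + 9×1161 = 10746

10746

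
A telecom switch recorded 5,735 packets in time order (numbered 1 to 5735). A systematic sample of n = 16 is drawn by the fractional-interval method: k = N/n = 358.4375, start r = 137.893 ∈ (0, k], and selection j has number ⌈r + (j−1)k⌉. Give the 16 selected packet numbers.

j=1: r + 0k = 137.893 → ⌈·⌉ = 138
j=2: r + 1k = 496.3305 → ⌈·⌉ = 497
j=3: r + 2k = 854.768 → ⌈·⌉ = 855
j=4: r + 3k = 1213.2055 → ⌈·⌉ = 1214
j=5: r + 4k = 1571.643 → ⌈·⌉ = 1572
j=6: r + 5k = 1930.0805 → ⌈·⌉ = 1931
j=7: r + 6k = 2288.518 → ⌈·⌉ = 2289
j=8: r + 7k = 2646.9555 → ⌈·⌉ = 2647
j=9: r + 8k = 3005.393 → ⌈·⌉ = 3006
j=10: r + 9k = 3363.8305 → ⌈·⌉ = 3364
j=11: r + 10k = 3722.268 → ⌈·⌉ = 3723
j=12: r + 11k = 4080.7055 → ⌈·⌉ = 4081
j=13: r + 12k = 4439.143 → ⌈·⌉ = 4440
j=14: r + 13k = 4797.5805 → ⌈·⌉ = 4798
j=15: r + 14k = 5156.018 → ⌈·⌉ = 5157
j=16: r + 15k = 5514.4555 → ⌈·⌉ = 5515

138, 497, 855, 1214, 1572, 1931, 2289, 2647, 3006, 3364, 3723, 4081, 4440, 4798, 5157, 5515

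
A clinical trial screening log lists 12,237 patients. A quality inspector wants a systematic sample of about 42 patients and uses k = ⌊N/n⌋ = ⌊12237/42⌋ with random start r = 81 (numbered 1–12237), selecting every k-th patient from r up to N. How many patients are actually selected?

k = ⌊12237/42⌋ = 291
Achieved size = ⌊(12237 − 81)/291⌋ + 1 = ⌊12156/291⌋ + 1 = 41 + 1 = 42
(last selection: 81 + 41×291 = 12012 ≤ 12237; next would be 12303 > 12237)

42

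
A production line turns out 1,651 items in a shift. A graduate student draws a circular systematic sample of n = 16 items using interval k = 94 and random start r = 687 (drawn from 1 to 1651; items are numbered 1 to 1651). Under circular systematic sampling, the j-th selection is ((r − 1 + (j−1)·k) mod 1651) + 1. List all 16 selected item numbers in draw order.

Selection 1: 687
Selection 2: 687 + 94 = 781
Selection 3: 781 + 94 = 875
Selection 4: 875 + 94 = 969
Selection 5: 969 + 94 = 1063
Selection 6: 1063 + 94 = 1157
Selection 7: 1157 + 94 = 1251
Selection 8: 1251 + 94 = 1345
Selection 9: 1345 + 94 = 1439
Selection 10: 1439 + 94 = 1533
Selection 11: 1533 + 94 = 1627
Selection 12: 1627 + 94 = 1721 → 1721 − 1651 = 70
Selection 13: 70 + 94 = 164
Selection 14: 164 + 94 = 258
Selection 15: 258 + 94 = 352
Selection 16: 352 + 94 = 446

687, 781, 875, 969, 1063, 1157, 1251, 1345, 1439, 1533, 1627, 70, 164, 258, 352, 446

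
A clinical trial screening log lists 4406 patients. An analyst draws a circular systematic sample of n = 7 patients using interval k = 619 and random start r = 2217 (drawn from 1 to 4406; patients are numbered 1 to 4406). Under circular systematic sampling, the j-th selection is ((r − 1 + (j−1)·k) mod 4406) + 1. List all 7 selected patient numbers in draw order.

2217, 2836, 3455, 4074, 287, 906, 1525

Selection 1: 2217
Selection 2: 2217 + 619 = 2836
Selection 3: 2836 + 619 = 3455
Selection 4: 3455 + 619 = 4074
Selection 5: 4074 + 619 = 4693 → 4693 − 4406 = 287
Selection 6: 287 + 619 = 906
Selection 7: 906 + 619 = 1525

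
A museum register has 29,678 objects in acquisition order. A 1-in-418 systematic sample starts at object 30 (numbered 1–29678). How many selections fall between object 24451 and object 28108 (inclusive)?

9

k = 418
First selection ≥ 24451: 30 + ⌈(24451−30)/418⌉·418 = 30 + 59×418 = 24692
Last selection ≤ 28108: 30 + ⌊(28108−30)/418⌋·418 = 30 + 67×418 = 28036
Count = 67 − 59 + 1 = 9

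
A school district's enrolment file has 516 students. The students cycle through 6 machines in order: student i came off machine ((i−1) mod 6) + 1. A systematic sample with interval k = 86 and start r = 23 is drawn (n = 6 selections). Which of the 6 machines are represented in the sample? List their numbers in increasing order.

1, 3, 5

Consecutive selections differ by k = 86, so their machine numbers differ by 86 mod 6 = 2.
gcd(86, 6) = 2, so the sample visits 6/2 = 3 distinct residues mod 6.
Start 23 is machine 5; the machines hit are 1, 3, 5.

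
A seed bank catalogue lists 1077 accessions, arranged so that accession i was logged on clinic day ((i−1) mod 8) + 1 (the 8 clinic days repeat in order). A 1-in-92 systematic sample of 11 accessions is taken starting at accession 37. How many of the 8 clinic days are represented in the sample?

2

Consecutive selections differ by k = 92, so their clinic day numbers differ by 92 mod 8 = 4.
gcd(92, 8) = 4, so the sample visits 8/4 = 2 distinct residues mod 8.
Start 37 is clinic day 5; the clinic days hit are 1, 5.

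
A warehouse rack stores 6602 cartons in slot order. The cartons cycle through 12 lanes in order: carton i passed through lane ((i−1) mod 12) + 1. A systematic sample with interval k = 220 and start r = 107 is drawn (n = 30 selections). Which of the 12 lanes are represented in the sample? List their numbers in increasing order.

Consecutive selections differ by k = 220, so their lane numbers differ by 220 mod 12 = 4.
gcd(220, 12) = 4, so the sample visits 12/4 = 3 distinct residues mod 12.
Start 107 is lane 11; the lanes hit are 3, 7, 11.

3, 7, 11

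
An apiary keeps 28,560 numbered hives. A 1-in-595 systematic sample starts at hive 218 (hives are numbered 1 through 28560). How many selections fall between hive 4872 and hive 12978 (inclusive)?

14

k = 595
First selection ≥ 4872: 218 + ⌈(4872−218)/595⌉·595 = 218 + 8×595 = 4978
Last selection ≤ 12978: 218 + ⌊(12978−218)/595⌋·595 = 218 + 21×595 = 12713
Count = 21 − 8 + 1 = 14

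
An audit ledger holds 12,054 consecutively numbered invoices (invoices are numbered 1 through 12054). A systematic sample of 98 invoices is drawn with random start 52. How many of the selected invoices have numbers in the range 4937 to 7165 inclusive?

k = 12054/98 = 123
First selection ≥ 4937: 52 + ⌈(4937−52)/123⌉·123 = 52 + 40×123 = 4972
Last selection ≤ 7165: 52 + ⌊(7165−52)/123⌋·123 = 52 + 57×123 = 7063
Count = 57 − 40 + 1 = 18

18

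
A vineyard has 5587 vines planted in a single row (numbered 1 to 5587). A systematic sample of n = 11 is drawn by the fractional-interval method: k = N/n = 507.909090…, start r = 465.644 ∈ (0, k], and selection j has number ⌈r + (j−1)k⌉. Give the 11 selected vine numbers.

466, 974, 1482, 1990, 2498, 3006, 3514, 4022, 4529, 5037, 5545

j=1: r + 0k = 465.644 → ⌈·⌉ = 466
j=2: r + 1k = 973.553090… → ⌈·⌉ = 974
j=3: r + 2k = 1481.462181… → ⌈·⌉ = 1482
j=4: r + 3k = 1989.371272… → ⌈·⌉ = 1990
j=5: r + 4k = 2497.280363… → ⌈·⌉ = 2498
j=6: r + 5k = 3005.189454… → ⌈·⌉ = 3006
j=7: r + 6k = 3513.098545… → ⌈·⌉ = 3514
j=8: r + 7k = 4021.007636… → ⌈·⌉ = 4022
j=9: r + 8k = 4528.916727… → ⌈·⌉ = 4529
j=10: r + 9k = 5036.825818… → ⌈·⌉ = 5037
j=11: r + 10k = 5544.734909… → ⌈·⌉ = 5545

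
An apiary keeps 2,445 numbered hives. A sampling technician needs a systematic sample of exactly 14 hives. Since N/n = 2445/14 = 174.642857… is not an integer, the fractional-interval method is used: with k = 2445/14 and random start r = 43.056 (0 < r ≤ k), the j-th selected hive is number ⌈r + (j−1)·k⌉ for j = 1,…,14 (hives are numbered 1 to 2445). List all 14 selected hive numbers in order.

44, 218, 393, 567, 742, 917, 1091, 1266, 1441, 1615, 1790, 1965, 2139, 2314

j=1: r + 0k = 43.056 → ⌈·⌉ = 44
j=2: r + 1k = 217.698857… → ⌈·⌉ = 218
j=3: r + 2k = 392.341714… → ⌈·⌉ = 393
j=4: r + 3k = 566.984571… → ⌈·⌉ = 567
j=5: r + 4k = 741.627428… → ⌈·⌉ = 742
j=6: r + 5k = 916.270285… → ⌈·⌉ = 917
j=7: r + 6k = 1090.913142… → ⌈·⌉ = 1091
j=8: r + 7k = 1265.556 → ⌈·⌉ = 1266
j=9: r + 8k = 1440.198857… → ⌈·⌉ = 1441
j=10: r + 9k = 1614.841714… → ⌈·⌉ = 1615
j=11: r + 10k = 1789.484571… → ⌈·⌉ = 1790
j=12: r + 11k = 1964.127428… → ⌈·⌉ = 1965
j=13: r + 12k = 2138.770285… → ⌈·⌉ = 2139
j=14: r + 13k = 2313.413142… → ⌈·⌉ = 2314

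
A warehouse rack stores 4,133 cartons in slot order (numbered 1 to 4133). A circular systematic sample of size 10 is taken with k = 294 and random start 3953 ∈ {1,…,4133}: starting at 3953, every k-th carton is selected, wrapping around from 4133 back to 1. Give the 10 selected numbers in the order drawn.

3953, 114, 408, 702, 996, 1290, 1584, 1878, 2172, 2466

Selection 1: 3953
Selection 2: 3953 + 294 = 4247 → 4247 − 4133 = 114
Selection 3: 114 + 294 = 408
Selection 4: 408 + 294 = 702
Selection 5: 702 + 294 = 996
Selection 6: 996 + 294 = 1290
Selection 7: 1290 + 294 = 1584
Selection 8: 1584 + 294 = 1878
Selection 9: 1878 + 294 = 2172
Selection 10: 2172 + 294 = 2466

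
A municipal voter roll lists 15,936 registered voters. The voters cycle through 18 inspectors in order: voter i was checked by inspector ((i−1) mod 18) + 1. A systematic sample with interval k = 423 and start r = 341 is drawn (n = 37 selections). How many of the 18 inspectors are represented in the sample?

2

Consecutive selections differ by k = 423, so their inspector numbers differ by 423 mod 18 = 9.
gcd(423, 18) = 9, so the sample visits 18/9 = 2 distinct residues mod 18.
Start 341 is inspector 17; the inspectors hit are 8, 17.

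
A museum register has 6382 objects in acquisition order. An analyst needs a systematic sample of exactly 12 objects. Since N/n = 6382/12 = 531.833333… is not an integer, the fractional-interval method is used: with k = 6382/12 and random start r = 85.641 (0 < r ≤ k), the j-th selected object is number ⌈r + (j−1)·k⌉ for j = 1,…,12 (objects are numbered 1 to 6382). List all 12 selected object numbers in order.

j=1: r + 0k = 85.641 → ⌈·⌉ = 86
j=2: r + 1k = 617.474333… → ⌈·⌉ = 618
j=3: r + 2k = 1149.307666… → ⌈·⌉ = 1150
j=4: r + 3k = 1681.141 → ⌈·⌉ = 1682
j=5: r + 4k = 2212.974333… → ⌈·⌉ = 2213
j=6: r + 5k = 2744.807666… → ⌈·⌉ = 2745
j=7: r + 6k = 3276.641 → ⌈·⌉ = 3277
j=8: r + 7k = 3808.474333… → ⌈·⌉ = 3809
j=9: r + 8k = 4340.307666… → ⌈·⌉ = 4341
j=10: r + 9k = 4872.141 → ⌈·⌉ = 4873
j=11: r + 10k = 5403.974333… → ⌈·⌉ = 5404
j=12: r + 11k = 5935.807666… → ⌈·⌉ = 5936

86, 618, 1150, 1682, 2213, 2745, 3277, 3809, 4341, 4873, 5404, 5936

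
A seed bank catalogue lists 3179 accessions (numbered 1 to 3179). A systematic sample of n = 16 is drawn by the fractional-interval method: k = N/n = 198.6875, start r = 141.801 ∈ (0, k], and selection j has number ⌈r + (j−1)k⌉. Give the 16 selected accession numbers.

142, 341, 540, 738, 937, 1136, 1334, 1533, 1732, 1930, 2129, 2328, 2527, 2725, 2924, 3123

j=1: r + 0k = 141.801 → ⌈·⌉ = 142
j=2: r + 1k = 340.4885 → ⌈·⌉ = 341
j=3: r + 2k = 539.176 → ⌈·⌉ = 540
j=4: r + 3k = 737.8635 → ⌈·⌉ = 738
j=5: r + 4k = 936.551 → ⌈·⌉ = 937
j=6: r + 5k = 1135.2385 → ⌈·⌉ = 1136
j=7: r + 6k = 1333.926 → ⌈·⌉ = 1334
j=8: r + 7k = 1532.6135 → ⌈·⌉ = 1533
j=9: r + 8k = 1731.301 → ⌈·⌉ = 1732
j=10: r + 9k = 1929.9885 → ⌈·⌉ = 1930
j=11: r + 10k = 2128.676 → ⌈·⌉ = 2129
j=12: r + 11k = 2327.3635 → ⌈·⌉ = 2328
j=13: r + 12k = 2526.051 → ⌈·⌉ = 2527
j=14: r + 13k = 2724.7385 → ⌈·⌉ = 2725
j=15: r + 14k = 2923.426 → ⌈·⌉ = 2924
j=16: r + 15k = 3122.1135 → ⌈·⌉ = 3123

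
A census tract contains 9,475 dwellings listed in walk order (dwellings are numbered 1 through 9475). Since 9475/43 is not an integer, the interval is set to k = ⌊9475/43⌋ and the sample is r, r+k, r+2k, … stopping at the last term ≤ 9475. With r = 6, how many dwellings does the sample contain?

k = ⌊9475/43⌋ = 220
Achieved size = ⌊(9475 − 6)/220⌋ + 1 = ⌊9469/220⌋ + 1 = 43 + 1 = 44
(last selection: 6 + 43×220 = 9466 ≤ 9475; next would be 9686 > 9475)

44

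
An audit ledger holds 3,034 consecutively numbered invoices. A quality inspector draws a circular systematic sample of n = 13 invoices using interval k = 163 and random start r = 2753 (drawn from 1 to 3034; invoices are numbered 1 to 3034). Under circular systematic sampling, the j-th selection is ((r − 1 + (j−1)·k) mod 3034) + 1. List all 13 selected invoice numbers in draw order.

2753, 2916, 45, 208, 371, 534, 697, 860, 1023, 1186, 1349, 1512, 1675

Selection 1: 2753
Selection 2: 2753 + 163 = 2916
Selection 3: 2916 + 163 = 3079 → 3079 − 3034 = 45
Selection 4: 45 + 163 = 208
Selection 5: 208 + 163 = 371
Selection 6: 371 + 163 = 534
Selection 7: 534 + 163 = 697
Selection 8: 697 + 163 = 860
Selection 9: 860 + 163 = 1023
Selection 10: 1023 + 163 = 1186
Selection 11: 1186 + 163 = 1349
Selection 12: 1349 + 163 = 1512
Selection 13: 1512 + 163 = 1675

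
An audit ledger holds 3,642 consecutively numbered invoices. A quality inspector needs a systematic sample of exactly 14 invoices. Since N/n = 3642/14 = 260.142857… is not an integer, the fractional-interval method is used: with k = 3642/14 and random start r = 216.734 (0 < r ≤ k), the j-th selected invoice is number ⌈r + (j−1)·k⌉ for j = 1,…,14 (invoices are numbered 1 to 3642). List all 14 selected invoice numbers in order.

j=1: r + 0k = 216.734 → ⌈·⌉ = 217
j=2: r + 1k = 476.876857… → ⌈·⌉ = 477
j=3: r + 2k = 737.019714… → ⌈·⌉ = 738
j=4: r + 3k = 997.162571… → ⌈·⌉ = 998
j=5: r + 4k = 1257.305428… → ⌈·⌉ = 1258
j=6: r + 5k = 1517.448285… → ⌈·⌉ = 1518
j=7: r + 6k = 1777.591142… → ⌈·⌉ = 1778
j=8: r + 7k = 2037.734 → ⌈·⌉ = 2038
j=9: r + 8k = 2297.876857… → ⌈·⌉ = 2298
j=10: r + 9k = 2558.019714… → ⌈·⌉ = 2559
j=11: r + 10k = 2818.162571… → ⌈·⌉ = 2819
j=12: r + 11k = 3078.305428… → ⌈·⌉ = 3079
j=13: r + 12k = 3338.448285… → ⌈·⌉ = 3339
j=14: r + 13k = 3598.591142… → ⌈·⌉ = 3599

217, 477, 738, 998, 1258, 1518, 1778, 2038, 2298, 2559, 2819, 3079, 3339, 3599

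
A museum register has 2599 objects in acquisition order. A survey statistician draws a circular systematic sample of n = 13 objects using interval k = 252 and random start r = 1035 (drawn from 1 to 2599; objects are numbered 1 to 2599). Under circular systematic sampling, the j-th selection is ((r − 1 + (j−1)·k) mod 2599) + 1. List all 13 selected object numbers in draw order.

Selection 1: 1035
Selection 2: 1035 + 252 = 1287
Selection 3: 1287 + 252 = 1539
Selection 4: 1539 + 252 = 1791
Selection 5: 1791 + 252 = 2043
Selection 6: 2043 + 252 = 2295
Selection 7: 2295 + 252 = 2547
Selection 8: 2547 + 252 = 2799 → 2799 − 2599 = 200
Selection 9: 200 + 252 = 452
Selection 10: 452 + 252 = 704
Selection 11: 704 + 252 = 956
Selection 12: 956 + 252 = 1208
Selection 13: 1208 + 252 = 1460

1035, 1287, 1539, 1791, 2043, 2295, 2547, 200, 452, 704, 956, 1208, 1460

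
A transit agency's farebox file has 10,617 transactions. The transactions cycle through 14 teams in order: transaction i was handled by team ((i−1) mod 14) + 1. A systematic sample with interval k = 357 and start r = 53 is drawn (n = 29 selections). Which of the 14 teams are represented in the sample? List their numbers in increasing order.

4, 11

Consecutive selections differ by k = 357, so their team numbers differ by 357 mod 14 = 7.
gcd(357, 14) = 7, so the sample visits 14/7 = 2 distinct residues mod 14.
Start 53 is team 11; the teams hit are 4, 11.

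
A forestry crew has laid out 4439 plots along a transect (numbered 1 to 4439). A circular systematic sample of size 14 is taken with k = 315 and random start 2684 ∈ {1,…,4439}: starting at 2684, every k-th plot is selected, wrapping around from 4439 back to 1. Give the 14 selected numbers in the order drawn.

2684, 2999, 3314, 3629, 3944, 4259, 135, 450, 765, 1080, 1395, 1710, 2025, 2340

Selection 1: 2684
Selection 2: 2684 + 315 = 2999
Selection 3: 2999 + 315 = 3314
Selection 4: 3314 + 315 = 3629
Selection 5: 3629 + 315 = 3944
Selection 6: 3944 + 315 = 4259
Selection 7: 4259 + 315 = 4574 → 4574 − 4439 = 135
Selection 8: 135 + 315 = 450
Selection 9: 450 + 315 = 765
Selection 10: 765 + 315 = 1080
Selection 11: 1080 + 315 = 1395
Selection 12: 1395 + 315 = 1710
Selection 13: 1710 + 315 = 2025
Selection 14: 2025 + 315 = 2340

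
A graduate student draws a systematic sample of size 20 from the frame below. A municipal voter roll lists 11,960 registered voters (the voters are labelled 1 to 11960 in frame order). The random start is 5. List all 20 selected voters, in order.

5, 603, 1201, 1799, 2397, 2995, 3593, 4191, 4789, 5387, 5985, 6583, 7181, 7779, 8377, 8975, 9573, 10171, 10769, 11367

k = N/n = 11960/20 = 598
voter 1: 5
voter 2: 5 + 598 = 603
voter 3: 603 + 598 = 1201
voter 4: 1201 + 598 = 1799
voter 5: 1799 + 598 = 2397
voter 6: 2397 + 598 = 2995
voter 7: 2995 + 598 = 3593
voter 8: 3593 + 598 = 4191
voter 9: 4191 + 598 = 4789
voter 10: 4789 + 598 = 5387
voter 11: 5387 + 598 = 5985
voter 12: 5985 + 598 = 6583
voter 13: 6583 + 598 = 7181
voter 14: 7181 + 598 = 7779
voter 15: 7779 + 598 = 8377
voter 16: 8377 + 598 = 8975
voter 17: 8975 + 598 = 9573
voter 18: 9573 + 598 = 10171
voter 19: 10171 + 598 = 10769
voter 20: 10769 + 598 = 11367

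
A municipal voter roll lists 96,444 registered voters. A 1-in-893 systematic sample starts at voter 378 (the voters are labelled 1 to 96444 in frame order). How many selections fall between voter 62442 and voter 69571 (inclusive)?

k = 893
First selection ≥ 62442: 378 + ⌈(62442−378)/893⌉·893 = 378 + 70×893 = 62888
Last selection ≤ 69571: 378 + ⌊(69571−378)/893⌋·893 = 378 + 77×893 = 69139
Count = 77 − 70 + 1 = 8

8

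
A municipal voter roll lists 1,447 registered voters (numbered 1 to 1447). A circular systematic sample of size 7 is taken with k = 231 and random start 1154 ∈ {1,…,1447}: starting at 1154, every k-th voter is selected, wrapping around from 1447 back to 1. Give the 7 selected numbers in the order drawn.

Selection 1: 1154
Selection 2: 1154 + 231 = 1385
Selection 3: 1385 + 231 = 1616 → 1616 − 1447 = 169
Selection 4: 169 + 231 = 400
Selection 5: 400 + 231 = 631
Selection 6: 631 + 231 = 862
Selection 7: 862 + 231 = 1093

1154, 1385, 169, 400, 631, 862, 1093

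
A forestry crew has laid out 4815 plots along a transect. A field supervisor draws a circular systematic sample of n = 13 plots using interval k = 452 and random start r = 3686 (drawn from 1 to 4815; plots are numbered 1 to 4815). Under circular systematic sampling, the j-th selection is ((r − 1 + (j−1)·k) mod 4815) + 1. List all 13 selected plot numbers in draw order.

Selection 1: 3686
Selection 2: 3686 + 452 = 4138
Selection 3: 4138 + 452 = 4590
Selection 4: 4590 + 452 = 5042 → 5042 − 4815 = 227
Selection 5: 227 + 452 = 679
Selection 6: 679 + 452 = 1131
Selection 7: 1131 + 452 = 1583
Selection 8: 1583 + 452 = 2035
Selection 9: 2035 + 452 = 2487
Selection 10: 2487 + 452 = 2939
Selection 11: 2939 + 452 = 3391
Selection 12: 3391 + 452 = 3843
Selection 13: 3843 + 452 = 4295

3686, 4138, 4590, 227, 679, 1131, 1583, 2035, 2487, 2939, 3391, 3843, 4295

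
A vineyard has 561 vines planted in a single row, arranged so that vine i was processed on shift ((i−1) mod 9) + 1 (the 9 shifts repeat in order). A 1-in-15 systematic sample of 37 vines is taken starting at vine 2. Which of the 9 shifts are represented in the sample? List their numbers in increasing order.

Consecutive selections differ by k = 15, so their shift numbers differ by 15 mod 9 = 6.
gcd(15, 9) = 3, so the sample visits 9/3 = 3 distinct residues mod 9.
Start 2 is shift 2; the shifts hit are 2, 5, 8.

2, 5, 8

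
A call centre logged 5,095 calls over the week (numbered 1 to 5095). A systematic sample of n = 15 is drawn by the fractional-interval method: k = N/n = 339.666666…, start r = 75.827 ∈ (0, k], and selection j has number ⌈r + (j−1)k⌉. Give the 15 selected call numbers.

j=1: r + 0k = 75.827 → ⌈·⌉ = 76
j=2: r + 1k = 415.493666… → ⌈·⌉ = 416
j=3: r + 2k = 755.160333… → ⌈·⌉ = 756
j=4: r + 3k = 1094.827 → ⌈·⌉ = 1095
j=5: r + 4k = 1434.493666… → ⌈·⌉ = 1435
j=6: r + 5k = 1774.160333… → ⌈·⌉ = 1775
j=7: r + 6k = 2113.827 → ⌈·⌉ = 2114
j=8: r + 7k = 2453.493666… → ⌈·⌉ = 2454
j=9: r + 8k = 2793.160333… → ⌈·⌉ = 2794
j=10: r + 9k = 3132.827 → ⌈·⌉ = 3133
j=11: r + 10k = 3472.493666… → ⌈·⌉ = 3473
j=12: r + 11k = 3812.160333… → ⌈·⌉ = 3813
j=13: r + 12k = 4151.827 → ⌈·⌉ = 4152
j=14: r + 13k = 4491.493666… → ⌈·⌉ = 4492
j=15: r + 14k = 4831.160333… → ⌈·⌉ = 4832

76, 416, 756, 1095, 1435, 1775, 2114, 2454, 2794, 3133, 3473, 3813, 4152, 4492, 4832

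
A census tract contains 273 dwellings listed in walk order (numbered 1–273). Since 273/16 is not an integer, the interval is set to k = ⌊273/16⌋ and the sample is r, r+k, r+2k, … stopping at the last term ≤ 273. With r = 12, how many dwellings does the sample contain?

16

k = ⌊273/16⌋ = 17
Achieved size = ⌊(273 − 12)/17⌋ + 1 = ⌊261/17⌋ + 1 = 15 + 1 = 16
(last selection: 12 + 15×17 = 267 ≤ 273; next would be 284 > 273)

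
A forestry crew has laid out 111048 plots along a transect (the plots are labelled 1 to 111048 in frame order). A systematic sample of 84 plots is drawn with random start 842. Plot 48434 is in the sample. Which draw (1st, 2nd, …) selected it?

k = 111048/84 = 1322
position = (48434 − 842)/1322 + 1 = 47592/1322 + 1 = 36 + 1 = 37

37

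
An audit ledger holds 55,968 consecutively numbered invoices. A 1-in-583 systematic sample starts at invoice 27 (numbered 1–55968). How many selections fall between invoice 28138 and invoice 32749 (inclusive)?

8

k = 583
First selection ≥ 28138: 27 + ⌈(28138−27)/583⌉·583 = 27 + 49×583 = 28594
Last selection ≤ 32749: 27 + ⌊(32749−27)/583⌋·583 = 27 + 56×583 = 32675
Count = 56 − 49 + 1 = 8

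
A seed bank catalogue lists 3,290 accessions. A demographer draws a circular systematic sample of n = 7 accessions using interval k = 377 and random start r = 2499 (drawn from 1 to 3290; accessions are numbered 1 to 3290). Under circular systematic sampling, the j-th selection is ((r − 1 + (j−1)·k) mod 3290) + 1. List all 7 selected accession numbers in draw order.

Selection 1: 2499
Selection 2: 2499 + 377 = 2876
Selection 3: 2876 + 377 = 3253
Selection 4: 3253 + 377 = 3630 → 3630 − 3290 = 340
Selection 5: 340 + 377 = 717
Selection 6: 717 + 377 = 1094
Selection 7: 1094 + 377 = 1471

2499, 2876, 3253, 340, 717, 1094, 1471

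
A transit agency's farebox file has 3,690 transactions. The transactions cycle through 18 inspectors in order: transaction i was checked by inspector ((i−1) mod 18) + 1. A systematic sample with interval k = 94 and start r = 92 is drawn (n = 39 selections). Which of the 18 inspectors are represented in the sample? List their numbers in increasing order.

2, 4, 6, 8, 10, 12, 14, 16, 18

Consecutive selections differ by k = 94, so their inspector numbers differ by 94 mod 18 = 4.
gcd(94, 18) = 2, so the sample visits 18/2 = 9 distinct residues mod 18.
Start 92 is inspector 2; the inspectors hit are 2, 4, 6, 8, 10, 12, 14, 16, 18.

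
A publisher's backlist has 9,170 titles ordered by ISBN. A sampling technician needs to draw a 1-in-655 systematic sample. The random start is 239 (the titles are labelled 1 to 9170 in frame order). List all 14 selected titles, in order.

title 1: 239
title 2: 239 + 655 = 894
title 3: 894 + 655 = 1549
title 4: 1549 + 655 = 2204
title 5: 2204 + 655 = 2859
title 6: 2859 + 655 = 3514
title 7: 3514 + 655 = 4169
title 8: 4169 + 655 = 4824
title 9: 4824 + 655 = 5479
title 10: 5479 + 655 = 6134
title 11: 6134 + 655 = 6789
title 12: 6789 + 655 = 7444
title 13: 7444 + 655 = 8099
title 14: 8099 + 655 = 8754

239, 894, 1549, 2204, 2859, 3514, 4169, 4824, 5479, 6134, 6789, 7444, 8099, 8754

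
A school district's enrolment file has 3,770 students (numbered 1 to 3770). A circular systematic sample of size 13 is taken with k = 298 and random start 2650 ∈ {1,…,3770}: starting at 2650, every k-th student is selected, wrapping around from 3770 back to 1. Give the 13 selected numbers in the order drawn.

2650, 2948, 3246, 3544, 72, 370, 668, 966, 1264, 1562, 1860, 2158, 2456

Selection 1: 2650
Selection 2: 2650 + 298 = 2948
Selection 3: 2948 + 298 = 3246
Selection 4: 3246 + 298 = 3544
Selection 5: 3544 + 298 = 3842 → 3842 − 3770 = 72
Selection 6: 72 + 298 = 370
Selection 7: 370 + 298 = 668
Selection 8: 668 + 298 = 966
Selection 9: 966 + 298 = 1264
Selection 10: 1264 + 298 = 1562
Selection 11: 1562 + 298 = 1860
Selection 12: 1860 + 298 = 2158
Selection 13: 2158 + 298 = 2456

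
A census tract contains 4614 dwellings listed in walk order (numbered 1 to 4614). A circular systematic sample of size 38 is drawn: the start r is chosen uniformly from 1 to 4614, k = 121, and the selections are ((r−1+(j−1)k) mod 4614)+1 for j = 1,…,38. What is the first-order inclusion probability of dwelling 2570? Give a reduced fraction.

19/2307

For each position j, as r ranges over 1…4614 the j-th selection hits every dwelling exactly once, so dwelling 2570 is selected for exactly 38 of the 4614 starts.
Inclusion probability = 38/4614 = 19/2307.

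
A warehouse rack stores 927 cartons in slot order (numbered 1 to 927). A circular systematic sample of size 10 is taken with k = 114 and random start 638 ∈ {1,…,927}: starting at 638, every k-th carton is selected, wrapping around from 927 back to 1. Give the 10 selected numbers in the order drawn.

638, 752, 866, 53, 167, 281, 395, 509, 623, 737

Selection 1: 638
Selection 2: 638 + 114 = 752
Selection 3: 752 + 114 = 866
Selection 4: 866 + 114 = 980 → 980 − 927 = 53
Selection 5: 53 + 114 = 167
Selection 6: 167 + 114 = 281
Selection 7: 281 + 114 = 395
Selection 8: 395 + 114 = 509
Selection 9: 509 + 114 = 623
Selection 10: 623 + 114 = 737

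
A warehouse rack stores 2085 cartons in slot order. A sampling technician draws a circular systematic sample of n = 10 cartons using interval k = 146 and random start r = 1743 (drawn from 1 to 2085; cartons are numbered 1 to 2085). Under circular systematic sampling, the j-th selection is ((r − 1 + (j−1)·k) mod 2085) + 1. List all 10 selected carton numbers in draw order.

1743, 1889, 2035, 96, 242, 388, 534, 680, 826, 972

Selection 1: 1743
Selection 2: 1743 + 146 = 1889
Selection 3: 1889 + 146 = 2035
Selection 4: 2035 + 146 = 2181 → 2181 − 2085 = 96
Selection 5: 96 + 146 = 242
Selection 6: 242 + 146 = 388
Selection 7: 388 + 146 = 534
Selection 8: 534 + 146 = 680
Selection 9: 680 + 146 = 826
Selection 10: 826 + 146 = 972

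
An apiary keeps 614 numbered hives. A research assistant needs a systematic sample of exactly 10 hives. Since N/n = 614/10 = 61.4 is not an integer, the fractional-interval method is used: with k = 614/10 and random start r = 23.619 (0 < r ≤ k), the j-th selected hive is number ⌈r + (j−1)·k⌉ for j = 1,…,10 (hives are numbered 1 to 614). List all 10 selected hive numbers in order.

24, 86, 147, 208, 270, 331, 393, 454, 515, 577

j=1: r + 0k = 23.619 → ⌈·⌉ = 24
j=2: r + 1k = 85.019 → ⌈·⌉ = 86
j=3: r + 2k = 146.419 → ⌈·⌉ = 147
j=4: r + 3k = 207.819 → ⌈·⌉ = 208
j=5: r + 4k = 269.219 → ⌈·⌉ = 270
j=6: r + 5k = 330.619 → ⌈·⌉ = 331
j=7: r + 6k = 392.019 → ⌈·⌉ = 393
j=8: r + 7k = 453.419 → ⌈·⌉ = 454
j=9: r + 8k = 514.819 → ⌈·⌉ = 515
j=10: r + 9k = 576.219 → ⌈·⌉ = 577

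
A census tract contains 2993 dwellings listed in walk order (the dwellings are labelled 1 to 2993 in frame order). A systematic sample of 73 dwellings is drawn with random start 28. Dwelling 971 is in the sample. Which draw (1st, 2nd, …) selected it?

24

k = 2993/73 = 41
position = (971 − 28)/41 + 1 = 943/41 + 1 = 23 + 1 = 24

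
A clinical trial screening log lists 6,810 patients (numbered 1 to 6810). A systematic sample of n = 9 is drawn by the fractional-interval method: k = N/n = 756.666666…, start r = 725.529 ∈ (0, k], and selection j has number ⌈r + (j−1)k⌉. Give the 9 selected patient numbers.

j=1: r + 0k = 725.529 → ⌈·⌉ = 726
j=2: r + 1k = 1482.195666… → ⌈·⌉ = 1483
j=3: r + 2k = 2238.862333… → ⌈·⌉ = 2239
j=4: r + 3k = 2995.529 → ⌈·⌉ = 2996
j=5: r + 4k = 3752.195666… → ⌈·⌉ = 3753
j=6: r + 5k = 4508.862333… → ⌈·⌉ = 4509
j=7: r + 6k = 5265.529 → ⌈·⌉ = 5266
j=8: r + 7k = 6022.195666… → ⌈·⌉ = 6023
j=9: r + 8k = 6778.862333… → ⌈·⌉ = 6779

726, 1483, 2239, 2996, 3753, 4509, 5266, 6023, 6779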